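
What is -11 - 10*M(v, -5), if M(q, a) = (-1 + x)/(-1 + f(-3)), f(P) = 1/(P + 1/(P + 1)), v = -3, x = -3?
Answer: -379/9 ≈ -42.111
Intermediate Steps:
f(P) = 1/(P + 1/(1 + P))
M(q, a) = 28/9 (M(q, a) = (-1 - 3)/(-1 + (1 - 3)/(1 - 3 + (-3)**2)) = -4/(-1 - 2/(1 - 3 + 9)) = -4/(-1 - 2/7) = -4/(-9/7) = -4*(-7/9) = 28/9)
-11 - 10*M(v, -5) = -11 - 10*28/9 = -11 - 280/9 = -379/9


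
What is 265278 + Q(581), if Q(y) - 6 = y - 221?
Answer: 265644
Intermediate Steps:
Q(y) = -215 + y (Q(y) = 6 + (y - 221) = 6 + (-221 + y) = -215 + y)
265278 + Q(581) = 265278 + (-215 + 581) = 265278 + 366 = 265644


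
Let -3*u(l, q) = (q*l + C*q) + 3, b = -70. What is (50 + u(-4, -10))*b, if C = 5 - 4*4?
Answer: 70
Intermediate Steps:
C = -11 (C = 5 - 16 = -11)
u(l, q) = -1 + 11*q/3 - l*q/3 (u(l, q) = -((q*l - 11*q) + 3)/3 = -((l*q - 11*q) + 3)/3 = -((-11*q + l*q) + 3)/3 = -(3 - 11*q + l*q)/3 = -1 + 11*q/3 - l*q/3)
(50 + u(-4, -10))*b = (50 + (-1 + (11/3)*(-10) - ⅓*(-4)*(-10)))*(-70) = (50 + (-1 - 110/3 - 40/3))*(-70) = (50 - 51)*(-70) = -1*(-70) = 70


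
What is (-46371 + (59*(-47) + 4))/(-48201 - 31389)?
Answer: 234/379 ≈ 0.61741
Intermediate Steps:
(-46371 + (59*(-47) + 4))/(-48201 - 31389) = (-46371 + (-2773 + 4))/(-79590) = (-46371 - 2769)*(-1/79590) = -49140*(-1/79590) = 234/379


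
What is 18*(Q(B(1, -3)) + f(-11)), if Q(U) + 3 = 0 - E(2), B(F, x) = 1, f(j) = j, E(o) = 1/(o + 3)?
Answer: -1278/5 ≈ -255.60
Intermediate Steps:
E(o) = 1/(3 + o)
Q(U) = -16/5 (Q(U) = -3 + (0 - 1/(3 + 2)) = -3 + (0 - 1/5) = -3 - 1/5 = -16/5)
18*(Q(B(1, -3)) + f(-11)) = 18*(-16/5 - 11) = 18*(-71/5) = -1278/5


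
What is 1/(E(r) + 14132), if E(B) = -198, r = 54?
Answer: 1/13934 ≈ 7.1767e-5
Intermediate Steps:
1/(E(r) + 14132) = 1/(-198 + 14132) = 1/13934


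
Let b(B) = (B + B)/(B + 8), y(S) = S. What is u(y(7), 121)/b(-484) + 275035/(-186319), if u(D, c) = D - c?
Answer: -1297081012/22544599 ≈ -57.534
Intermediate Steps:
b(B) = 2*B/(8 + B) (b(B) = (2*B)/(8 + B) = 2*B/(8 + B))
u(y(7), 121)/b(-484) + 275035/(-186319) = (7 - 1*121)/((2*(-484)/(8 - 484))) + 275035/(-186319) = (7 - 121)/((2*(-484)/(-476))) + 275035*(-1/186319) = -114/(2*(-484)*(-1/476)) - 275035/186319 = -114/242/119 - 275035/186319 = -114*119/242 - 275035/186319 = -6783/121 - 275035/186319 = -1297081012/22544599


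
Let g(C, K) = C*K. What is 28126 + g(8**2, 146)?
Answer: 37470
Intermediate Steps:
28126 + g(8**2, 146) = 28126 + 8**2*146 = 28126 + 64*146 = 28126 + 9344 = 37470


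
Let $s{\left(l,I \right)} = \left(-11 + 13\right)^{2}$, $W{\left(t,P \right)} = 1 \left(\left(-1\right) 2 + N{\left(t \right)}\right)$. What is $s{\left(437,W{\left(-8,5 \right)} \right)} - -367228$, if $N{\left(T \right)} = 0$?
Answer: $367232$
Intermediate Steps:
$W{\left(t,P \right)} = -2$ ($W{\left(t,P \right)} = 1 \left(\left(-1\right) 2 + 0\right) = 1 \left(-2 + 0\right) = 1 \left(-2\right) = -2$)
$s{\left(l,I \right)} = 4$ ($s{\left(l,I \right)} = 2^{2} = 4$)
$s{\left(437,W{\left(-8,5 \right)} \right)} - -367228 = 4 - -367228 = 4 + 367228 = 367232$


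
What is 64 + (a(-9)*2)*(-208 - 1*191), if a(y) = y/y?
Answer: -734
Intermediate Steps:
a(y) = 1
64 + (a(-9)*2)*(-208 - 1*191) = 64 + (1*2)*(-208 - 1*191) = 64 + 2*(-208 - 191) = 64 + 2*(-399) = 64 - 798 = -734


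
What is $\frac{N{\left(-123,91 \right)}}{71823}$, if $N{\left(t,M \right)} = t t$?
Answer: $\frac{5043}{23941} \approx 0.21064$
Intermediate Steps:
$N{\left(t,M \right)} = t^{2}$
$\frac{N{\left(-123,91 \right)}}{71823} = \frac{\left(-123\right)^{2}}{71823} = 15129 \cdot \frac{1}{71823} = \frac{5043}{23941}$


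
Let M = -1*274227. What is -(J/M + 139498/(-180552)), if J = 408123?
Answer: 18656923657/8252038884 ≈ 2.2609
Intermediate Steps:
M = -274227
-(J/M + 139498/(-180552)) = -(408123/(-274227) + 139498/(-180552)) = -(408123*(-1/274227) + 139498*(-1/180552)) = -(-136041/91409 - 69749/90276) = -1*(-18656923657/8252038884) = 18656923657/8252038884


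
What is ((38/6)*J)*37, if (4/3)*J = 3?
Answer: 2109/4 ≈ 527.25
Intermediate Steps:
J = 9/4 (J = (3/4)*3 = 9/4 ≈ 2.2500)
((38/6)*J)*37 = ((38/6)*(9/4))*37 = ((38*(1/6))*(9/4))*37 = ((19/3)*(9/4))*37 = (57/4)*37 = 2109/4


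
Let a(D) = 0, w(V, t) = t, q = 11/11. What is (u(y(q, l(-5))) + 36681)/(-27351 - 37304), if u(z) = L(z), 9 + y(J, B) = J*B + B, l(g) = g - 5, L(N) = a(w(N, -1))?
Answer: -36681/64655 ≈ -0.56733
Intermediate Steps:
q = 1 (q = 11*(1/11) = 1)
L(N) = 0
l(g) = -5 + g
y(J, B) = -9 + B + B*J (y(J, B) = -9 + (J*B + B) = -9 + (B*J + B) = -9 + (B + B*J) = -9 + B + B*J)
u(z) = 0
(u(y(q, l(-5))) + 36681)/(-27351 - 37304) = (0 + 36681)/(-27351 - 37304) = 36681/(-64655) = 36681*(-1/64655) = -36681/64655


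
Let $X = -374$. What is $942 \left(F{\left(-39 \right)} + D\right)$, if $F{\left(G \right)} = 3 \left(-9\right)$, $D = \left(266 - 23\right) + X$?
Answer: $-148836$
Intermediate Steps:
$D = -131$ ($D = \left(266 - 23\right) - 374 = 243 - 374 = -131$)
$F{\left(G \right)} = -27$
$942 \left(F{\left(-39 \right)} + D\right) = 942 \left(-27 - 131\right) = 942 \left(-158\right) = -148836$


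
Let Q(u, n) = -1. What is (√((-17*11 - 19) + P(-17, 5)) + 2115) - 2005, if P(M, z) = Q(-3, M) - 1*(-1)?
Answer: 110 + I*√206 ≈ 110.0 + 14.353*I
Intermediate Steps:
P(M, z) = 0 (P(M, z) = -1 - 1*(-1) = -1 + 1 = 0)
(√((-17*11 - 19) + P(-17, 5)) + 2115) - 2005 = (√((-17*11 - 19) + 0) + 2115) - 2005 = (√((-187 - 19) + 0) + 2115) - 2005 = (√(-206 + 0) + 2115) - 2005 = (√(-206) + 2115) - 2005 = (I*√206 + 2115) - 2005 = (2115 + I*√206) - 2005 = 110 + I*√206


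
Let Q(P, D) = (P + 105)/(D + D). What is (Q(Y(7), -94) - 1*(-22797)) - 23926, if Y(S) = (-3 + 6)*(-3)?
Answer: -53087/47 ≈ -1129.5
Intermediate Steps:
Y(S) = -9 (Y(S) = 3*(-3) = -9)
Q(P, D) = (105 + P)/(2*D) (Q(P, D) = (105 + P)/((2*D)) = (105 + P)*(1/(2*D)) = (105 + P)/(2*D))
(Q(Y(7), -94) - 1*(-22797)) - 23926 = ((½)*(105 - 9)/(-94) - 1*(-22797)) - 23926 = ((½)*(-1/94)*96 + 22797) - 23926 = (-24/47 + 22797) - 23926 = 1071435/47 - 23926 = -53087/47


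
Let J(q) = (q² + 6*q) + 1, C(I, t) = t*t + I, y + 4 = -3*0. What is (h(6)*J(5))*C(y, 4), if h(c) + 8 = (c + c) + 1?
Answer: 3360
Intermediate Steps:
y = -4 (y = -4 - 3*0 = -4 + 0 = -4)
h(c) = -7 + 2*c (h(c) = -8 + ((c + c) + 1) = -8 + (2*c + 1) = -8 + (1 + 2*c) = -7 + 2*c)
C(I, t) = I + t² (C(I, t) = t² + I = I + t²)
J(q) = 1 + q² + 6*q
(h(6)*J(5))*C(y, 4) = ((-7 + 2*6)*(1 + 5² + 6*5))*(-4 + 4²) = ((-7 + 12)*(1 + 25 + 30))*(-4 + 16) = (5*56)*12 = 280*12 = 3360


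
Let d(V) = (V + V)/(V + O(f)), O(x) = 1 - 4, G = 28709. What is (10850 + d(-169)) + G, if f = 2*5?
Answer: 3402243/86 ≈ 39561.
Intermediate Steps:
f = 10
O(x) = -3
d(V) = 2*V/(-3 + V) (d(V) = (V + V)/(V - 3) = (2*V)/(-3 + V) = 2*V/(-3 + V))
(10850 + d(-169)) + G = (10850 + 2*(-169)/(-3 - 169)) + 28709 = (10850 + 2*(-169)/(-172)) + 28709 = (10850 + 2*(-169)*(-1/172)) + 28709 = (10850 + 169/86) + 28709 = 933269/86 + 28709 = 3402243/86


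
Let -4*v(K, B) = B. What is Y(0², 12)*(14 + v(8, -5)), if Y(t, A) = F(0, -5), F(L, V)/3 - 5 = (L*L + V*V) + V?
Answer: 4575/4 ≈ 1143.8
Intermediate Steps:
v(K, B) = -B/4
F(L, V) = 15 + 3*V + 3*L² + 3*V² (F(L, V) = 15 + 3*((L*L + V*V) + V) = 15 + 3*((L² + V²) + V) = 15 + 3*(V + L² + V²) = 15 + (3*V + 3*L² + 3*V²) = 15 + 3*V + 3*L² + 3*V²)
Y(t, A) = 75 (Y(t, A) = 15 + 3*(-5) + 3*0² + 3*(-5)² = 15 - 15 + 3*0 + 3*25 = 15 - 15 + 0 + 75 = 75)
Y(0², 12)*(14 + v(8, -5)) = 75*(14 - ¼*(-5)) = 75*(14 + 5/4) = 75*(61/4) = 4575/4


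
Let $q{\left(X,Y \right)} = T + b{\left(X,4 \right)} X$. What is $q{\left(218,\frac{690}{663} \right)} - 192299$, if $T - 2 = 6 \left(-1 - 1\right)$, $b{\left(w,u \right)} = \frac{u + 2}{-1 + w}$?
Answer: $- \frac{41729745}{217} \approx -1.923 \cdot 10^{5}$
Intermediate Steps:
$b{\left(w,u \right)} = \frac{2 + u}{-1 + w}$
$T = -10$ ($T = 2 + 6 \left(-1 - 1\right) = 2 + 6 \left(-2\right) = 2 - 12 = -10$)
$q{\left(X,Y \right)} = -10 + \frac{6 X}{-1 + X}$ ($q{\left(X,Y \right)} = -10 + \frac{2 + 4}{-1 + X} X = -10 + \frac{1}{-1 + X} 6 X = -10 + \frac{6}{-1 + X} X = -10 + \frac{6 X}{-1 + X}$)
$q{\left(218,\frac{690}{663} \right)} - 192299 = \frac{2 \left(5 - 436\right)}{-1 + 218} - 192299 = \frac{2 \left(5 - 436\right)}{217} - 192299 = 2 \cdot \frac{1}{217} \left(-431\right) - 192299 = - \frac{862}{217} - 192299 = - \frac{41729745}{217}$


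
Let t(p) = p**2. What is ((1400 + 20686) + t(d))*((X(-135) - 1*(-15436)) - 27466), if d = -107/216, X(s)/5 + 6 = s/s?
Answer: -12422145452575/46656 ≈ -2.6625e+8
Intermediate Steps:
X(s) = -25 (X(s) = -30 + 5*(s/s) = -30 + 5*1 = -30 + 5 = -25)
d = -107/216 (d = -107*1/216 = -107/216 ≈ -0.49537)
((1400 + 20686) + t(d))*((X(-135) - 1*(-15436)) - 27466) = ((1400 + 20686) + (-107/216)**2)*((-25 - 1*(-15436)) - 27466) = (22086 + 11449/46656)*((-25 + 15436) - 27466) = 1030455865*(15411 - 27466)/46656 = (1030455865/46656)*(-12055) = -12422145452575/46656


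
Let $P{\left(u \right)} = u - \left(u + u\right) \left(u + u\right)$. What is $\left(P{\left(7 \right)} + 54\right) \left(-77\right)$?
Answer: $10395$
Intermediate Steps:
$P{\left(u \right)} = u - 4 u^{2}$ ($P{\left(u \right)} = u - 2 u 2 u = u - 4 u^{2}$)
$\left(P{\left(7 \right)} + 54\right) \left(-77\right) = \left(7 \left(1 - 28\right) + 54\right) \left(-77\right) = \left(7 \left(-27\right) + 54\right) \left(-77\right) = \left(-189 + 54\right) \left(-77\right) = \left(-135\right) \left(-77\right) = 10395$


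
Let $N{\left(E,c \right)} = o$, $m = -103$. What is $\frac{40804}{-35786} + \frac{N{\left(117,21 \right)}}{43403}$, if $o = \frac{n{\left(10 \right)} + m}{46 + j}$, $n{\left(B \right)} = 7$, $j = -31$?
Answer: $- \frac{4428112606}{3883049395} \approx -1.1404$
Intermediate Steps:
$o = - \frac{32}{5}$ ($o = \frac{7 - 103}{46 - 31} = - \frac{96}{15} = \left(-96\right) \frac{1}{15} = - \frac{32}{5} \approx -6.4$)
$N{\left(E,c \right)} = - \frac{32}{5}$
$\frac{40804}{-35786} + \frac{N{\left(117,21 \right)}}{43403} = \frac{40804}{-35786} - \frac{32}{5 \cdot 43403} = 40804 \left(- \frac{1}{35786}\right) - \frac{32}{217015} = - \frac{20402}{17893} - \frac{32}{217015} = - \frac{4428112606}{3883049395}$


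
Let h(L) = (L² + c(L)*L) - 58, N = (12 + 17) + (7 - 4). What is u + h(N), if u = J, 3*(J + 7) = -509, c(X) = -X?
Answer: -704/3 ≈ -234.67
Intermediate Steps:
J = -530/3 (J = -7 + (⅓)*(-509) = -7 - 509/3 = -530/3 ≈ -176.67)
u = -530/3 ≈ -176.67
N = 32 (N = 29 + 3 = 32)
h(L) = -58 (h(L) = (L² + (-L)*L) - 58 = (L² - L²) - 58 = 0 - 58 = -58)
u + h(N) = -530/3 - 58 = -704/3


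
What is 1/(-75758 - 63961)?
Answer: -1/139719 ≈ -7.1572e-6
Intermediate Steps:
1/(-75758 - 63961) = 1/(-139719) = -1/139719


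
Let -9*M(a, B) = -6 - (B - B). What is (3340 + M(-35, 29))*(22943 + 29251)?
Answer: 174362756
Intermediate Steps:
M(a, B) = ⅔ (M(a, B) = -(-6 - (B - B))/9 = -(-6 - 1*0)/9 = -(-6 + 0)/9 = -⅑*(-6) = ⅔)
(3340 + M(-35, 29))*(22943 + 29251) = (3340 + ⅔)*(22943 + 29251) = (10022/3)*52194 = 174362756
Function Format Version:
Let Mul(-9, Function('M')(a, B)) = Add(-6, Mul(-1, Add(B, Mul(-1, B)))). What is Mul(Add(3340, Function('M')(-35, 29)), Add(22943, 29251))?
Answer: 174362756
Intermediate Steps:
Function('M')(a, B) = Rational(2, 3) (Function('M')(a, B) = Mul(Rational(-1, 9), Add(-6, Mul(-1, Add(B, Mul(-1, B))))) = Mul(Rational(-1, 9), Add(-6, Mul(-1, 0))) = Mul(Rational(-1, 9), Add(-6, 0)) = Mul(Rational(-1, 9), -6) = Rational(2, 3))
Mul(Add(3340, Function('M')(-35, 29)), Add(22943, 29251)) = Mul(Add(3340, Rational(2, 3)), Add(22943, 29251)) = Mul(Rational(10022, 3), 52194) = 174362756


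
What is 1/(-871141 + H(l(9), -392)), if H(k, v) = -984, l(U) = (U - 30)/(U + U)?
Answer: -1/872125 ≈ -1.1466e-6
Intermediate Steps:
l(U) = (-30 + U)/(2*U) (l(U) = (-30 + U)/((2*U)) = (-30 + U)*(1/(2*U)) = (-30 + U)/(2*U))
1/(-871141 + H(l(9), -392)) = 1/(-871141 - 984) = 1/(-872125) = -1/872125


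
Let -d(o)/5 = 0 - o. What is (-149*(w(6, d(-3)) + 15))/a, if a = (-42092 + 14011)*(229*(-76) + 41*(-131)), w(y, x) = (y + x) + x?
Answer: 1341/639544775 ≈ 2.0968e-6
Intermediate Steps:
d(o) = 5*o (d(o) = -5*(0 - o) = -(-5)*o = 5*o)
w(y, x) = y + 2*x (w(y, x) = (x + y) + x = y + 2*x)
a = 639544775 (a = -28081*(-17404 - 5371) = -28081*(-22775) = 639544775)
(-149*(w(6, d(-3)) + 15))/a = -149*((6 + 2*(5*(-3))) + 15)/639544775 = -149*((6 + 2*(-15)) + 15)*(1/639544775) = -149*((6 - 30) + 15)*(1/639544775) = -149*(-24 + 15)*(1/639544775) = -149*(-9)*(1/639544775) = 1341*(1/639544775) = 1341/639544775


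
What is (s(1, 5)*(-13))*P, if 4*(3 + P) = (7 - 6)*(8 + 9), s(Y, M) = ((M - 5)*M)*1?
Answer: 0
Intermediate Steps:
s(Y, M) = M*(-5 + M) (s(Y, M) = ((-5 + M)*M)*1 = (M*(-5 + M))*1 = M*(-5 + M))
P = 5/4 (P = -3 + ((7 - 6)*(8 + 9))/4 = -3 + (1*17)/4 = -3 + (¼)*17 = -3 + 17/4 = 5/4 ≈ 1.2500)
(s(1, 5)*(-13))*P = ((5*(-5 + 5))*(-13))*(5/4) = ((5*0)*(-13))*(5/4) = (0*(-13))*(5/4) = 0*(5/4) = 0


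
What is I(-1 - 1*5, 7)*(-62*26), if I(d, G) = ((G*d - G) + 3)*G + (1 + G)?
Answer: 506168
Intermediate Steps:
I(d, G) = 1 + G + G*(3 - G + G*d) (I(d, G) = ((-G + G*d) + 3)*G + (1 + G) = (3 - G + G*d)*G + (1 + G) = G*(3 - G + G*d) + (1 + G) = 1 + G + G*(3 - G + G*d))
I(-1 - 1*5, 7)*(-62*26) = (1 - 1*7² + 4*7 + (-1 - 1*5)*7²)*(-62*26) = (1 - 1*49 + 28 + (-1 - 5)*49)*(-1612) = (1 - 49 + 28 - 6*49)*(-1612) = (1 - 49 + 28 - 294)*(-1612) = -314*(-1612) = 506168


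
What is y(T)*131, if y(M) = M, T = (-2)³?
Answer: -1048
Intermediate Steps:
T = -8
y(T)*131 = -8*131 = -1048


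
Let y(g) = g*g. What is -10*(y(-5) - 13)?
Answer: -120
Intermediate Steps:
y(g) = g**2
-10*(y(-5) - 13) = -10*((-5)**2 - 13) = -10*(25 - 13) = -10*12 = -120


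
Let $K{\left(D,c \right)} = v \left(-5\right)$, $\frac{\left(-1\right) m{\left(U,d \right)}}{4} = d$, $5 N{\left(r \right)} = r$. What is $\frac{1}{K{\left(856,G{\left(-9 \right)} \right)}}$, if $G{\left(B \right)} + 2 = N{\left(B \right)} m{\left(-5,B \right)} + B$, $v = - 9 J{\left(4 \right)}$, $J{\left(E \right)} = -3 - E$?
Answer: $- \frac{1}{315} \approx -0.0031746$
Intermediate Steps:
$N{\left(r \right)} = \frac{r}{5}$
$m{\left(U,d \right)} = - 4 d$
$v = 63$ ($v = - 9 \left(-3 - 4\right) = \left(-9\right) \left(-7\right) = 63$)
$G{\left(B \right)} = -2 + B - \frac{4 B^{2}}{5}$ ($G{\left(B \right)} = -2 + \left(\frac{B}{5} \left(- 4 B\right) + B\right) = -2 - \left(- B + \frac{4 B^{2}}{5}\right) = -2 + B - \frac{4 B^{2}}{5}$)
$K{\left(D,c \right)} = -315$ ($K{\left(D,c \right)} = 63 \left(-5\right) = -315$)
$\frac{1}{K{\left(856,G{\left(-9 \right)} \right)}} = \frac{1}{-315} = - \frac{1}{315}$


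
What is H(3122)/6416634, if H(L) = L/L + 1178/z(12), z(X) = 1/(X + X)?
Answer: 4039/916662 ≈ 0.0044062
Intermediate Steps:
z(X) = 1/(2*X)
H(L) = 28273 (H(L) = L/L + 1178/(((½)/12)) = 1 + 1178/(((½)*(1/12))) = 1 + 1178/(1/24) = 1 + 1178*24 = 1 + 28272 = 28273)
H(3122)/6416634 = 28273/6416634 = 28273*(1/6416634) = 4039/916662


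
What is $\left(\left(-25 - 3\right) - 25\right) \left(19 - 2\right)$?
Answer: $-901$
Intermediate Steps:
$\left(\left(-25 - 3\right) - 25\right) \left(19 - 2\right) = \left(-28 - 25\right) \left(19 - 2\right) = \left(-53\right) 17 = -901$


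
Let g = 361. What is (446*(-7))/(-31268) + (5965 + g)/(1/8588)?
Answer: 849359075753/15634 ≈ 5.4328e+7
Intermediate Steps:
(446*(-7))/(-31268) + (5965 + g)/(1/8588) = (446*(-7))/(-31268) + (5965 + 361)/(1/8588) = -3122*(-1/31268) + 6326/(1/8588) = 1561/15634 + 6326*8588 = 1561/15634 + 54327688 = 849359075753/15634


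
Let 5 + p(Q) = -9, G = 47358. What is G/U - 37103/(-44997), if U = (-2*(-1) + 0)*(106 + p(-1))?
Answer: 1068897439/4139724 ≈ 258.21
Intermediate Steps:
p(Q) = -14 (p(Q) = -5 - 9 = -14)
U = 184 (U = (-2*(-1) + 0)*(106 - 14) = (2 + 0)*92 = 2*92 = 184)
G/U - 37103/(-44997) = 47358/184 - 37103/(-44997) = 47358*(1/184) - 37103*(-1/44997) = 23679/92 + 37103/44997 = 1068897439/4139724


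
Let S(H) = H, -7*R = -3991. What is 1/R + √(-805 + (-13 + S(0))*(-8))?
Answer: 7/3991 + I*√701 ≈ 0.0017539 + 26.476*I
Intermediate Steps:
R = 3991/7 (R = -⅐*(-3991) = 3991/7 ≈ 570.14)
1/R + √(-805 + (-13 + S(0))*(-8)) = 1/(3991/7) + √(-805 + (-13 + 0)*(-8)) = 7/3991 + √(-805 - 13*(-8)) = 7/3991 + √(-805 + 104) = 7/3991 + √(-701) = 7/3991 + I*√701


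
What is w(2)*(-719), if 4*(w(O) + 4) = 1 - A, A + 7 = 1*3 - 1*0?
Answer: 7909/4 ≈ 1977.3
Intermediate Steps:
A = -4 (A = -7 + (1*3 - 1*0) = -7 + (3 + 0) = -7 + 3 = -4)
w(O) = -11/4 (w(O) = -4 + (1 - 1*(-4))/4 = -4 + (1 + 4)/4 = -4 + (1/4)*5 = -4 + 5/4 = -11/4)
w(2)*(-719) = -11/4*(-719) = 7909/4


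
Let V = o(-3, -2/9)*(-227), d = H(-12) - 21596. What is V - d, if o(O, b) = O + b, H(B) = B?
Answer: 201055/9 ≈ 22339.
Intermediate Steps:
d = -21608 (d = -12 - 21596 = -21608)
V = 6583/9 (V = (-3 - 2/9)*(-227) = -29/9*(-227) = 6583/9 ≈ 731.44)
V - d = 6583/9 - 1*(-21608) = 6583/9 + 21608 = 201055/9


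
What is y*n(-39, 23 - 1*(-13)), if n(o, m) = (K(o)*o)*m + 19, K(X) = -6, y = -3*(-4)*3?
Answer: 303948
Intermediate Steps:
y = 36 (y = 12*3 = 36)
n(o, m) = 19 - 6*m*o (n(o, m) = (-6*o)*m + 19 = -6*m*o + 19 = 19 - 6*m*o)
y*n(-39, 23 - 1*(-13)) = 36*(19 - 6*(23 - 1*(-13))*(-39)) = 36*(19 - 6*(23 + 13)*(-39)) = 36*(19 - 6*36*(-39)) = 36*(19 + 8424) = 36*8443 = 303948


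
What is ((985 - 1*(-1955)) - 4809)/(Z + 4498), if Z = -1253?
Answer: -1869/3245 ≈ -0.57596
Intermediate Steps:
((985 - 1*(-1955)) - 4809)/(Z + 4498) = ((985 - 1*(-1955)) - 4809)/(-1253 + 4498) = ((985 + 1955) - 4809)/3245 = (2940 - 4809)*(1/3245) = -1869*1/3245 = -1869/3245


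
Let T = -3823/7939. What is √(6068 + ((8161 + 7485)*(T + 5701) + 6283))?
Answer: 15*√24987735725783/7939 ≈ 9444.7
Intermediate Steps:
T = -3823/7939 (T = -3823*1/7939 = -3823/7939 ≈ -0.48155)
√(6068 + ((8161 + 7485)*(T + 5701) + 6283)) = √(6068 + ((8161 + 7485)*(-3823/7939 + 5701) + 6283)) = √(6068 + (15646*(45256416/7939) + 6283)) = √(6068 + (708081884736/7939 + 6283)) = √(6068 + 708131765473/7939) = √(708179939325/7939) = 15*√24987735725783/7939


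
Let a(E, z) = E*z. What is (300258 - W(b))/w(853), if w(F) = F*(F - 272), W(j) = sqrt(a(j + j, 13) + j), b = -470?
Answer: 42894/70799 - 3*I*sqrt(1410)/495593 ≈ 0.60586 - 0.0002273*I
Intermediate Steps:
W(j) = 3*sqrt(3)*sqrt(j) (W(j) = sqrt((j + j)*13 + j) = sqrt((2*j)*13 + j) = sqrt(26*j + j) = sqrt(27*j) = 3*sqrt(3)*sqrt(j))
w(F) = F*(-272 + F)
(300258 - W(b))/w(853) = (300258 - 3*sqrt(3)*sqrt(-470))/((853*(-272 + 853))) = (300258 - 3*sqrt(3)*I*sqrt(470))/((853*581)) = (300258 - 3*I*sqrt(1410))/495593 = (300258 - 3*I*sqrt(1410))*(1/495593) = 42894/70799 - 3*I*sqrt(1410)/495593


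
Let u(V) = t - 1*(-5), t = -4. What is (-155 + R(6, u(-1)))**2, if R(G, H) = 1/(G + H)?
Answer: 1175056/49 ≈ 23981.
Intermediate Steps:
u(V) = 1 (u(V) = -4 - 1*(-5) = -4 + 5 = 1)
(-155 + R(6, u(-1)))**2 = (-155 + 1/(6 + 1))**2 = (-155 + 1/7)**2 = (-1084/7)**2 = 1175056/49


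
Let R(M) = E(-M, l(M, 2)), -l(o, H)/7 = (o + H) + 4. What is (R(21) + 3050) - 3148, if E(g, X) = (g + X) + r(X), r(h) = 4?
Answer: -304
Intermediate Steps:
l(o, H) = -28 - 7*H - 7*o (l(o, H) = -7*((o + H) + 4) = -7*((H + o) + 4) = -7*(4 + H + o) = -28 - 7*H - 7*o)
E(g, X) = 4 + X + g (E(g, X) = (g + X) + 4 = (X + g) + 4 = 4 + X + g)
R(M) = -38 - 8*M (R(M) = 4 + (-28 - 7*2 - 7*M) - M = 4 + (-28 - 14 - 7*M) - M = 4 + (-42 - 7*M) - M = -38 - 8*M)
(R(21) + 3050) - 3148 = ((-38 - 8*21) + 3050) - 3148 = ((-38 - 168) + 3050) - 3148 = (-206 + 3050) - 3148 = 2844 - 3148 = -304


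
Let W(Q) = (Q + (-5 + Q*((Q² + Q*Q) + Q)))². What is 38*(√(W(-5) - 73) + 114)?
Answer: 4332 + 456*√383 ≈ 13256.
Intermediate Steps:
W(Q) = (-5 + Q + Q*(Q + 2*Q²))² (W(Q) = (Q + (-5 + Q*((Q² + Q²) + Q)))² = (Q + (-5 + Q*(2*Q² + Q)))² = (Q + (-5 + Q*(Q + 2*Q²)))² = (-5 + Q + Q*(Q + 2*Q²))²)
38*(√(W(-5) - 73) + 114) = 38*(√((-5 - 5 + (-5)² + 2*(-5)³)² - 73) + 114) = 38*(√((-5 - 5 + 25 + 2*(-125))² - 73) + 114) = 38*(√((-5 - 5 + 25 - 250)² - 73) + 114) = 38*(√((-235)² - 73) + 114) = 38*(√(55225 - 73) + 114) = 38*(√55152 + 114) = 38*(12*√383 + 114) = 38*(114 + 12*√383) = 4332 + 456*√383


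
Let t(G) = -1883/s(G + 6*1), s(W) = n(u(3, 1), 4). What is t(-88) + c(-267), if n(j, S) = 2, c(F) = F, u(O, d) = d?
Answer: -2417/2 ≈ -1208.5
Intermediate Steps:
s(W) = 2
t(G) = -1883/2
t(-88) + c(-267) = -1883/2 - 267 = -2417/2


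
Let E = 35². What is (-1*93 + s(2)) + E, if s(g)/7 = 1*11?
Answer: 1209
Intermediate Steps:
s(g) = 77 (s(g) = 7*(1*11) = 7*11 = 77)
E = 1225
(-1*93 + s(2)) + E = (-1*93 + 77) + 1225 = (-93 + 77) + 1225 = -16 + 1225 = 1209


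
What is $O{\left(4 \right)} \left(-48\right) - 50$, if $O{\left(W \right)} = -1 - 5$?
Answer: $238$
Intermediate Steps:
$O{\left(W \right)} = -6$
$O{\left(4 \right)} \left(-48\right) - 50 = \left(-6\right) \left(-48\right) - 50 = 288 - 50 = 238$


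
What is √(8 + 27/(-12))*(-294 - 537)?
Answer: -831*√23/2 ≈ -1992.7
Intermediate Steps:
√(8 + 27/(-12))*(-294 - 537) = √(8 + 27*(-1/12))*(-831) = √(8 - 9/4)*(-831) = √(23/4)*(-831) = (√23/2)*(-831) = -831*√23/2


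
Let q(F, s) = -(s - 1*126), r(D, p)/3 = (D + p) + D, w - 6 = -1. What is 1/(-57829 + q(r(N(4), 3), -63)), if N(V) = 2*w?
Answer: -1/57640 ≈ -1.7349e-5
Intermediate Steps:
w = 5 (w = 6 - 1 = 5)
N(V) = 10 (N(V) = 2*5 = 10)
r(D, p) = 3*p + 6*D (r(D, p) = 3*((D + p) + D) = 3*(p + 2*D) = 3*p + 6*D)
q(F, s) = 126 - s (q(F, s) = -(s - 126) = -(-126 + s) = 126 - s)
1/(-57829 + q(r(N(4), 3), -63)) = 1/(-57829 + (126 - 1*(-63))) = 1/(-57829 + (126 + 63)) = 1/(-57829 + 189) = 1/(-57640) = -1/57640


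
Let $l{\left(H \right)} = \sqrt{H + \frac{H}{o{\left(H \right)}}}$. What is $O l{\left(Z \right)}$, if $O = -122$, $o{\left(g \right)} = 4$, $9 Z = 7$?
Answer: $- \frac{61 \sqrt{35}}{3} \approx -120.29$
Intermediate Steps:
$Z = \frac{7}{9}$ ($Z = \frac{1}{9} \cdot 7 = \frac{7}{9} \approx 0.77778$)
$l{\left(H \right)} = \frac{\sqrt{5} \sqrt{H}}{2}$ ($l{\left(H \right)} = \sqrt{H + \frac{H}{4}} = \sqrt{\frac{5 H}{4}} = \frac{\sqrt{5} \sqrt{H}}{2}$)
$O l{\left(Z \right)} = - 122 \frac{\sqrt{5} \sqrt{\frac{7}{9}}}{2} = - 122 \frac{\sqrt{5} \frac{\sqrt{7}}{3}}{2} = - 122 \frac{\sqrt{35}}{6} = - \frac{61 \sqrt{35}}{3}$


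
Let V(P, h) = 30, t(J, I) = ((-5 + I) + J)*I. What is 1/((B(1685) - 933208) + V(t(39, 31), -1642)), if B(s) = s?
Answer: -1/931493 ≈ -1.0735e-6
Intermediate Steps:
t(J, I) = I*(-5 + I + J) (t(J, I) = (-5 + I + J)*I = I*(-5 + I + J))
1/((B(1685) - 933208) + V(t(39, 31), -1642)) = 1/((1685 - 933208) + 30) = 1/(-931523 + 30) = 1/(-931493) = -1/931493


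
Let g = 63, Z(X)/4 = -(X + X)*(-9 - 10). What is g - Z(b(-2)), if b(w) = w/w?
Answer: -89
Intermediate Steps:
b(w) = 1
Z(X) = 152*X (Z(X) = 4*(-(X + X)*(-9 - 10)) = 4*(-2*X*(-19)) = 4*(-(-38)*X) = 4*(38*X) = 152*X)
g - Z(b(-2)) = 63 - 152 = -89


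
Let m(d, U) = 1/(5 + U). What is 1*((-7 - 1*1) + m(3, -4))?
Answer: -7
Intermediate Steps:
1*((-7 - 1*1) + m(3, -4)) = 1*((-7 - 1*1) + 1/(5 - 4)) = 1*((-7 - 1) + 1/1) = 1*(-8 + 1) = 1*(-7) = -7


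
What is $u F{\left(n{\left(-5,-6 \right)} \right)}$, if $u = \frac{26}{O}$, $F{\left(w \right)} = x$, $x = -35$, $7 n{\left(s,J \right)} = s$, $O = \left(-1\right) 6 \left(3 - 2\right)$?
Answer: $\frac{455}{3} \approx 151.67$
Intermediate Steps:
$O = -6$ ($O = \left(-6\right) 1 = -6$)
$n{\left(s,J \right)} = \frac{s}{7}$
$F{\left(w \right)} = -35$
$u = - \frac{13}{3}$ ($u = \frac{26}{-6} = 26 \left(- \frac{1}{6}\right) = - \frac{13}{3} \approx -4.3333$)
$u F{\left(n{\left(-5,-6 \right)} \right)} = \left(- \frac{13}{3}\right) \left(-35\right) = \frac{455}{3}$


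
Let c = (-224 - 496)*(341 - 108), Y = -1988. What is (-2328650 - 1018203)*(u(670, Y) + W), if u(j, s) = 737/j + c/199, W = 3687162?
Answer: -24551767156028557/1990 ≈ -1.2338e+13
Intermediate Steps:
c = -167760 (c = -720*233 = -167760)
u(j, s) = -167760/199 + 737/j (u(j, s) = 737/j - 167760/199 = -167760/199 + 737/j)
(-2328650 - 1018203)*(u(670, Y) + W) = (-2328650 - 1018203)*((-167760/199 + 737/670) + 3687162) = -3346853*((-167760/199 + 737*(1/670)) + 3687162) = -3346853*((-167760/199 + 11/10) + 3687162) = -3346853*(-1675411/1990 + 3687162) = -3346853*7335776969/1990 = -24551767156028557/1990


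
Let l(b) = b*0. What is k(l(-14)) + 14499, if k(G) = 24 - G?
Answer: 14523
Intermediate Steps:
l(b) = 0
k(l(-14)) + 14499 = (24 - 1*0) + 14499 = (24 + 0) + 14499 = 24 + 14499 = 14523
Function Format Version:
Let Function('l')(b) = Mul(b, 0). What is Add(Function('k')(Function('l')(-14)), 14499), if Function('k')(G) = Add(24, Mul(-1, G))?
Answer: 14523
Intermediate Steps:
Function('l')(b) = 0
Add(Function('k')(Function('l')(-14)), 14499) = Add(Add(24, Mul(-1, 0)), 14499) = Add(Add(24, 0), 14499) = Add(24, 14499) = 14523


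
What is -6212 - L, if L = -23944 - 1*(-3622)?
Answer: 14110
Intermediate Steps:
L = -20322 (L = -23944 + 3622 = -20322)
-6212 - L = -6212 - 1*(-20322) = -6212 + 20322 = 14110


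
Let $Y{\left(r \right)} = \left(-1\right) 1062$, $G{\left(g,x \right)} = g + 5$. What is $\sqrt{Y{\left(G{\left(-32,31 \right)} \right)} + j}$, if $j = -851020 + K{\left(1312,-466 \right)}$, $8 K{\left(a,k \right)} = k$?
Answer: $\frac{117 i \sqrt{249}}{2} \approx 923.11 i$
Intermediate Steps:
$G{\left(g,x \right)} = 5 + g$
$K{\left(a,k \right)} = \frac{k}{8}$
$Y{\left(r \right)} = -1062$
$j = - \frac{3404313}{4}$ ($j = -851020 + \frac{1}{8} \left(-466\right) = -851020 - \frac{233}{4} = - \frac{3404313}{4} \approx -8.5108 \cdot 10^{5}$)
$\sqrt{Y{\left(G{\left(-32,31 \right)} \right)} + j} = \sqrt{-1062 - \frac{3404313}{4}} = \sqrt{- \frac{3408561}{4}} = \frac{117 i \sqrt{249}}{2}$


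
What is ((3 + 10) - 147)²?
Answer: 17956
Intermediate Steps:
((3 + 10) - 147)² = (13 - 147)² = (-134)² = 17956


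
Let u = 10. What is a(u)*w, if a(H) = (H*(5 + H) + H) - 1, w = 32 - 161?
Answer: -20511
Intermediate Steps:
w = -129
a(H) = -1 + H + H*(5 + H) (a(H) = (H + H*(5 + H)) - 1 = -1 + H + H*(5 + H))
a(u)*w = (-1 + 10² + 6*10)*(-129) = (-1 + 100 + 60)*(-129) = 159*(-129) = -20511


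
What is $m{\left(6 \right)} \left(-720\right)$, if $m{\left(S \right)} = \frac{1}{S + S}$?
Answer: $-60$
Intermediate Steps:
$m{\left(S \right)} = \frac{1}{2 S}$
$m{\left(6 \right)} \left(-720\right) = \frac{1}{2 \cdot 6} \left(-720\right) = \frac{1}{2} \cdot \frac{1}{6} \left(-720\right) = \frac{1}{12} \left(-720\right) = -60$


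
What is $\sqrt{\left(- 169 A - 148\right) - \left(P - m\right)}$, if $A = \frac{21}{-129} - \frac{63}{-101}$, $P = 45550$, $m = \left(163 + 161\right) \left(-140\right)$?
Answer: $\frac{4 i \sqrt{107435839786}}{4343} \approx 301.89 i$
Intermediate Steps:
$m = -45360$ ($m = 324 \left(-140\right) = -45360$)
$A = \frac{2002}{4343}$ ($A = 21 \left(- \frac{1}{129}\right) - - \frac{63}{101} = - \frac{7}{43} + \frac{63}{101} = \frac{2002}{4343} \approx 0.46097$)
$\sqrt{\left(- 169 A - 148\right) - \left(P - m\right)} = \sqrt{\left(\left(-169\right) \frac{2002}{4343} - 148\right) - 90910} = \sqrt{\left(- \frac{338338}{4343} - 148\right) - 90910} = \sqrt{- \frac{981102}{4343} - 90910} = \sqrt{- \frac{395803232}{4343}} = \frac{4 i \sqrt{107435839786}}{4343}$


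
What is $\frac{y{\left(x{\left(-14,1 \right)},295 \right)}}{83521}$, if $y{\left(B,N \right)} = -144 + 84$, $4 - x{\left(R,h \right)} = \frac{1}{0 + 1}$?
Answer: $- \frac{60}{83521} \approx -0.00071838$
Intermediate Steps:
$x{\left(R,h \right)} = 3$ ($x{\left(R,h \right)} = 4 - \frac{1}{0 + 1} = 4 - 1^{-1} = 4 - 1 = 3$)
$y{\left(B,N \right)} = -60$
$\frac{y{\left(x{\left(-14,1 \right)},295 \right)}}{83521} = - \frac{60}{83521}$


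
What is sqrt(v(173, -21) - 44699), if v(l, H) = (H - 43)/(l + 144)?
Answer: I*sqrt(4491778099)/317 ≈ 211.42*I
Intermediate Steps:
v(l, H) = (-43 + H)/(144 + l)
sqrt(v(173, -21) - 44699) = sqrt((-43 - 21)/(144 + 173) - 44699) = sqrt(-64/317 - 44699) = sqrt(-14169647/317) = I*sqrt(4491778099)/317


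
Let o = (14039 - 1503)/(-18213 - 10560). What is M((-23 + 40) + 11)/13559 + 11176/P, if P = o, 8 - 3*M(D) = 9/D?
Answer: -45781339503331/1784744052 ≈ -25652.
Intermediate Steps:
M(D) = 8/3 - 3/D
o = -12536/28773 (o = 12536/(-28773) = 12536*(-1/28773) = -12536/28773 ≈ -0.43569)
P = -12536/28773 ≈ -0.43569
M((-23 + 40) + 11)/13559 + 11176/P = (8/3 - 3/((-23 + 40) + 11))/13559 + 11176/(-12536/28773) = (8/3 - 3/(17 + 11))*(1/13559) + 11176*(-28773/12536) = (8/3 - 3/28)*(1/13559) - 40195881/1567 = (215/84)*(1/13559) - 40195881/1567 = 215/1138956 - 40195881/1567 = -45781339503331/1784744052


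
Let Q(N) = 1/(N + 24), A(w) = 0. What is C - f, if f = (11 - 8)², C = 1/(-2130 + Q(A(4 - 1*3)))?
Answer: -460095/51119 ≈ -9.0005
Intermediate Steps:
Q(N) = 1/(24 + N)
C = -24/51119 (C = 1/(-2130 + 1/(24 + 0)) = 1/(-2130 + 1/24) = 1/(-51119/24) = -24/51119 ≈ -0.00046949)
f = 9 (f = 3² = 9)
C - f = -24/51119 - 1*9 = -24/51119 - 9 = -460095/51119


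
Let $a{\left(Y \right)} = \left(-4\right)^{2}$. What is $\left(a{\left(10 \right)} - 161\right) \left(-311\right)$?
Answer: $45095$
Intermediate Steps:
$a{\left(Y \right)} = 16$
$\left(a{\left(10 \right)} - 161\right) \left(-311\right) = \left(16 - 161\right) \left(-311\right) = \left(-145\right) \left(-311\right) = 45095$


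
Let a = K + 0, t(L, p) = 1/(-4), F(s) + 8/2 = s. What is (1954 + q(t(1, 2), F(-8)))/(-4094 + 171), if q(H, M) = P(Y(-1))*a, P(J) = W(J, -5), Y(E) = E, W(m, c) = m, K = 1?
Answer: -1953/3923 ≈ -0.49783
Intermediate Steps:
F(s) = -4 + s
t(L, p) = -¼
P(J) = J
a = 1 (a = 1 + 0 = 1)
q(H, M) = -1 (q(H, M) = -1*1 = -1)
(1954 + q(t(1, 2), F(-8)))/(-4094 + 171) = (1954 - 1)/(-4094 + 171) = 1953/(-3923) = 1953*(-1/3923) = -1953/3923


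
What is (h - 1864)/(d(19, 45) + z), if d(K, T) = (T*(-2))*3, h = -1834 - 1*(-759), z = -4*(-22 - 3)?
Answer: 2939/170 ≈ 17.288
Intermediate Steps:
z = 100 (z = -4*(-25) = 100)
h = -1075 (h = -1834 + 759 = -1075)
d(K, T) = -6*T (d(K, T) = -2*T*3 = -6*T)
(h - 1864)/(d(19, 45) + z) = (-1075 - 1864)/(-6*45 + 100) = -2939/(-270 + 100) = -2939/(-170) = -2939*(-1/170) = 2939/170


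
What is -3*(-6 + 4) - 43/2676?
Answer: 16013/2676 ≈ 5.9839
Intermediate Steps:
-3*(-6 + 4) - 43/2676 = -3*(-2) - 43*1/2676 = 6 - 43/2676 = 16013/2676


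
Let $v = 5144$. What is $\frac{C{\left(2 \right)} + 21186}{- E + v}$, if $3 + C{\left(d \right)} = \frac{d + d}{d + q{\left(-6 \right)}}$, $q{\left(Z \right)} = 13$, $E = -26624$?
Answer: $\frac{317749}{476520} \approx 0.66681$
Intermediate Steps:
$C{\left(d \right)} = -3 + \frac{2 d}{13 + d}$ ($C{\left(d \right)} = -3 + \frac{d + d}{d + 13} = -3 + \frac{2 d}{13 + d}$)
$\frac{C{\left(2 \right)} + 21186}{- E + v} = \frac{\frac{-39 - 2}{13 + 2} + 21186}{\left(-1\right) \left(-26624\right) + 5144} = \frac{\frac{-39 - 2}{15} + 21186}{26624 + 5144} = \frac{\frac{1}{15} \left(-41\right) + 21186}{31768} = \left(- \frac{41}{15} + 21186\right) \frac{1}{31768} = \frac{317749}{15} \cdot \frac{1}{31768} = \frac{317749}{476520}$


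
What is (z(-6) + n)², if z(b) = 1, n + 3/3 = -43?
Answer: 1849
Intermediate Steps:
n = -44 (n = -1 - 43 = -44)
(z(-6) + n)² = (1 - 44)² = (-43)² = 1849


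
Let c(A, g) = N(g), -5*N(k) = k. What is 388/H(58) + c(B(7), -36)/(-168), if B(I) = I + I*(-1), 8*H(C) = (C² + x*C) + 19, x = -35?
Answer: 213221/94710 ≈ 2.2513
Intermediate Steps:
N(k) = -k/5
H(C) = 19/8 - 35*C/8 + C²/8 (H(C) = ((C² - 35*C) + 19)/8 = (19 + C² - 35*C)/8 = 19/8 - 35*C/8 + C²/8)
B(I) = 0 (B(I) = I - I = 0)
c(A, g) = -g/5
388/H(58) + c(B(7), -36)/(-168) = 388/(19/8 - 35/8*58 + (⅛)*58²) - ⅕*(-36)/(-168) = 388/(19/8 - 1015/4 + (⅛)*3364) + (36/5)*(-1/168) = 388/(19/8 - 1015/4 + 841/2) - 3/70 = 388/(1353/8) - 3/70 = 388*(8/1353) - 3/70 = 3104/1353 - 3/70 = 213221/94710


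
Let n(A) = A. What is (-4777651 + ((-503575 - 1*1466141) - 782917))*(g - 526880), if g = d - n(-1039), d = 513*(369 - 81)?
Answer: 2847177789548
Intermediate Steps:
d = 147744 (d = 513*288 = 147744)
g = 148783 (g = 147744 - 1*(-1039) = 147744 + 1039 = 148783)
(-4777651 + ((-503575 - 1*1466141) - 782917))*(g - 526880) = (-4777651 + ((-503575 - 1*1466141) - 782917))*(148783 - 526880) = (-4777651 + ((-503575 - 1466141) - 782917))*(-378097) = (-4777651 + (-1969716 - 782917))*(-378097) = (-4777651 - 2752633)*(-378097) = -7530284*(-378097) = 2847177789548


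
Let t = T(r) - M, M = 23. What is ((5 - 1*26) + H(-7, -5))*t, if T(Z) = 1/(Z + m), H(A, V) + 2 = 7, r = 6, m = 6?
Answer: 1100/3 ≈ 366.67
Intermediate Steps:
H(A, V) = 5 (H(A, V) = -2 + 7 = 5)
T(Z) = 1/(6 + Z) (T(Z) = 1/(Z + 6) = 1/(6 + Z))
t = -275/12 (t = 1/(6 + 6) - 1*23 = 1/12 - 23 = -275/12 ≈ -22.917)
((5 - 1*26) + H(-7, -5))*t = ((5 - 1*26) + 5)*(-275/12) = ((5 - 26) + 5)*(-275/12) = (-21 + 5)*(-275/12) = -16*(-275/12) = 1100/3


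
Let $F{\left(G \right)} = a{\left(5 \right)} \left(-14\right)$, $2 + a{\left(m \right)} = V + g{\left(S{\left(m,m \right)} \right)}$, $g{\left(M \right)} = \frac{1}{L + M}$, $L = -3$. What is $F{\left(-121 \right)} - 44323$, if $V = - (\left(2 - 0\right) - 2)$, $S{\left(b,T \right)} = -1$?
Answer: $- \frac{88583}{2} \approx -44292.0$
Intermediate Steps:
$g{\left(M \right)} = \frac{1}{-3 + M}$
$V = 0$ ($V = - (\left(2 + 0\right) - 2) = - (2 - 2) = \left(-1\right) 0 = 0$)
$a{\left(m \right)} = - \frac{9}{4}$ ($a{\left(m \right)} = -2 + \left(0 + \frac{1}{-3 - 1}\right) = -2 + \left(0 + \frac{1}{-4}\right) = -2 + \left(0 - \frac{1}{4}\right) = -2 - \frac{1}{4} = - \frac{9}{4}$)
$F{\left(G \right)} = \frac{63}{2}$ ($F{\left(G \right)} = \left(- \frac{9}{4}\right) \left(-14\right) = \frac{63}{2}$)
$F{\left(-121 \right)} - 44323 = \frac{63}{2} - 44323 = - \frac{88583}{2}$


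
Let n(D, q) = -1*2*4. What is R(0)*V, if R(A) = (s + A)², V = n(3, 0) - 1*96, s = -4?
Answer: -1664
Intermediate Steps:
n(D, q) = -8 (n(D, q) = -2*4 = -8)
V = -104 (V = -8 - 1*96 = -8 - 96 = -104)
R(A) = (-4 + A)²
R(0)*V = (-4 + 0)²*(-104) = (-4)²*(-104) = 16*(-104) = -1664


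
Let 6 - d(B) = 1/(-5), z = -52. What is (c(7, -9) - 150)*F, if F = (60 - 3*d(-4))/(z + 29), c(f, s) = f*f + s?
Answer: 198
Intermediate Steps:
d(B) = 31/5 (d(B) = 6 - 1/(-5) = 6 - 1*(-1/5) = 6 + 1/5 = 31/5)
c(f, s) = s + f**2 (c(f, s) = f**2 + s = s + f**2)
F = -9/5 (F = (60 - 3*31/5)/(-52 + 29) = (60 - 93/5)/(-23) = (207/5)*(-1/23) = -9/5 ≈ -1.8000)
(c(7, -9) - 150)*F = ((-9 + 7**2) - 150)*(-9/5) = ((-9 + 49) - 150)*(-9/5) = (40 - 150)*(-9/5) = -110*(-9/5) = 198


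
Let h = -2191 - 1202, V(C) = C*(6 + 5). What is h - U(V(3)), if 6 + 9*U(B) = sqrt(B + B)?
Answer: -10177/3 - sqrt(66)/9 ≈ -3393.2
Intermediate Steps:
V(C) = 11*C (V(C) = C*11 = 11*C)
U(B) = -2/3 + sqrt(2)*sqrt(B)/9 (U(B) = -2/3 + sqrt(B + B)/9 = -2/3 + sqrt(2*B)/9 = -2/3 + (sqrt(2)*sqrt(B))/9 = -2/3 + sqrt(2)*sqrt(B)/9)
h = -3393
h - U(V(3)) = -3393 - (-2/3 + sqrt(2)*sqrt(11*3)/9) = -3393 - (-2/3 + sqrt(2)*sqrt(33)/9) = -3393 - (-2/3 + sqrt(66)/9) = -3393 + (2/3 - sqrt(66)/9) = -10177/3 - sqrt(66)/9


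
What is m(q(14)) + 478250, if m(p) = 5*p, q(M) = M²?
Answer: 479230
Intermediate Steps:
m(q(14)) + 478250 = 5*14² + 478250 = 5*196 + 478250 = 980 + 478250 = 479230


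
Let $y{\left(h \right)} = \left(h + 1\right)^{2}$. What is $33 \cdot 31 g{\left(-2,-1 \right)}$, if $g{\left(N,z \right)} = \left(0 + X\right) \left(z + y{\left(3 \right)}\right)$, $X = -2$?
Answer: $-30690$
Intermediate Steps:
$y{\left(h \right)} = \left(1 + h\right)^{2}$
$g{\left(N,z \right)} = -32 - 2 z$ ($g{\left(N,z \right)} = \left(0 - 2\right) \left(z + \left(1 + 3\right)^{2}\right) = - 2 \left(z + 4^{2}\right) = - 2 \left(z + 16\right) = - 2 \left(16 + z\right) = -32 - 2 z$)
$33 \cdot 31 g{\left(-2,-1 \right)} = 33 \cdot 31 \left(-32 - -2\right) = 1023 \left(-32 + 2\right) = 1023 \left(-30\right) = -30690$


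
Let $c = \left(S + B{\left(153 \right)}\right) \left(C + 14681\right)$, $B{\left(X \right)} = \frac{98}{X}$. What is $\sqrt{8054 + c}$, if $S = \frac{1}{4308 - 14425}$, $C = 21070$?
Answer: $\frac{\sqrt{28510435445817}}{30351} \approx 175.93$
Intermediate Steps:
$S = - \frac{1}{10117}$ ($S = \frac{1}{-10117} = - \frac{1}{10117} \approx -9.8843 \cdot 10^{-5}$)
$c = \frac{694910413}{30351}$ ($c = \left(- \frac{1}{10117} + \frac{98}{153}\right) \left(21070 + 14681\right) = \left(- \frac{1}{10117} + 98 \cdot \frac{1}{153}\right) 35751 = \left(- \frac{1}{10117} + \frac{98}{153}\right) 35751 = \frac{991313}{1547901} \cdot 35751 = \frac{694910413}{30351} \approx 22896.0$)
$\sqrt{8054 + c} = \sqrt{8054 + \frac{694910413}{30351}} = \sqrt{\frac{939357367}{30351}} = \frac{\sqrt{28510435445817}}{30351}$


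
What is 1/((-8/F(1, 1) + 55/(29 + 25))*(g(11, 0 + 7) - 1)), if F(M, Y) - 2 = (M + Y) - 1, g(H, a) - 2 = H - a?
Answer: -54/445 ≈ -0.12135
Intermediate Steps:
g(H, a) = 2 + H - a (g(H, a) = 2 + (H - a) = 2 + H - a)
F(M, Y) = 1 + M + Y (F(M, Y) = 2 + ((M + Y) - 1) = 2 + (-1 + M + Y) = 1 + M + Y)
1/((-8/F(1, 1) + 55/(29 + 25))*(g(11, 0 + 7) - 1)) = 1/((-8/(1 + 1 + 1) + 55/(29 + 25))*((2 + 11 - (0 + 7)) - 1)) = 1/((-8/3 + 55/54)*((2 + 11 - 1*7) - 1)) = 1/((-8*1/3 + 55*(1/54))*((2 + 11 - 7) - 1)) = 1/((-8/3 + 55/54)*(6 - 1)) = 1/(-89/54*5) = 1/(-445/54) = -54/445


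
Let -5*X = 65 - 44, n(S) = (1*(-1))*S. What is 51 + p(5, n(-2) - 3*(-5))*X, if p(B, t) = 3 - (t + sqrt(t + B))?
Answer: 549/5 + 21*sqrt(22)/5 ≈ 129.50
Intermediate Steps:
n(S) = -S
X = -21/5 (X = -(65 - 44)/5 = -1/5*21 = -21/5 ≈ -4.2000)
p(B, t) = 3 - t - sqrt(B + t) (p(B, t) = 3 - (t + sqrt(B + t)) = 3 + (-t - sqrt(B + t)) = 3 - t - sqrt(B + t))
51 + p(5, n(-2) - 3*(-5))*X = 51 + (3 - (-1*(-2) - 3*(-5)) - sqrt(5 + (-1*(-2) - 3*(-5))))*(-21/5) = 51 + (3 - (2 + 15) - sqrt(5 + (2 + 15)))*(-21/5) = 51 + (3 - 1*17 - sqrt(5 + 17))*(-21/5) = 51 + (3 - 17 - sqrt(22))*(-21/5) = 51 + (-14 - sqrt(22))*(-21/5) = 51 + (294/5 + 21*sqrt(22)/5) = 549/5 + 21*sqrt(22)/5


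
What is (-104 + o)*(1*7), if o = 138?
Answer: 238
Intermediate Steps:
(-104 + o)*(1*7) = (-104 + 138)*(1*7) = 34*7 = 238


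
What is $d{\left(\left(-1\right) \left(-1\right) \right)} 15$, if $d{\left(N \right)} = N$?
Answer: $15$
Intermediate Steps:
$d{\left(\left(-1\right) \left(-1\right) \right)} 15 = \left(-1\right) \left(-1\right) 15 = 1 \cdot 15 = 15$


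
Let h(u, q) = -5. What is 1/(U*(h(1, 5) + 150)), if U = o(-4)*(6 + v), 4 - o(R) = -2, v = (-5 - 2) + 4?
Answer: 1/2610 ≈ 0.00038314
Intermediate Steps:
v = -3 (v = -7 + 4 = -3)
o(R) = 6 (o(R) = 4 - 1*(-2) = 4 + 2 = 6)
U = 18 (U = 6*(6 - 3) = 6*3 = 18)
1/(U*(h(1, 5) + 150)) = 1/(18*(-5 + 150)) = 1/(18*145) = 1/2610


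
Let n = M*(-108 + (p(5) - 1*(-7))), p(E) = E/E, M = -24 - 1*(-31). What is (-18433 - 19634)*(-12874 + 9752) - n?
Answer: 118845874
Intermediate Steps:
M = 7 (M = -24 + 31 = 7)
p(E) = 1
n = -700 (n = 7*(-108 + (1 - 1*(-7))) = 7*(-108 + (1 + 7)) = 7*(-108 + 8) = 7*(-100) = -700)
(-18433 - 19634)*(-12874 + 9752) - n = (-18433 - 19634)*(-12874 + 9752) - 1*(-700) = -38067*(-3122) + 700 = 118845174 + 700 = 118845874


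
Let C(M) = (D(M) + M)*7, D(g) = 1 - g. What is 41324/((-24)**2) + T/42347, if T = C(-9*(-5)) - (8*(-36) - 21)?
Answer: 437532361/6097968 ≈ 71.750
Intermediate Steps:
C(M) = 7 (C(M) = ((1 - M) + M)*7 = 1*7 = 7)
T = 316 (T = 7 - (8*(-36) - 21) = 7 - (-288 - 21) = 7 - 1*(-309) = 7 + 309 = 316)
41324/((-24)**2) + T/42347 = 41324/((-24)**2) + 316/42347 = 41324/576 + 316*(1/42347) = 41324*(1/576) + 316/42347 = 10331/144 + 316/42347 = 437532361/6097968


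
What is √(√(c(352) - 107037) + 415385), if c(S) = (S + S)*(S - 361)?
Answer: √(415385 + 3*I*√12597) ≈ 644.5 + 0.261*I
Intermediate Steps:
c(S) = 2*S*(-361 + S) (c(S) = (2*S)*(-361 + S) = 2*S*(-361 + S))
√(√(c(352) - 107037) + 415385) = √(√(2*352*(-361 + 352) - 107037) + 415385) = √(√(2*352*(-9) - 107037) + 415385) = √(√(-6336 - 107037) + 415385) = √(√(-113373) + 415385) = √(3*I*√12597 + 415385) = √(415385 + 3*I*√12597)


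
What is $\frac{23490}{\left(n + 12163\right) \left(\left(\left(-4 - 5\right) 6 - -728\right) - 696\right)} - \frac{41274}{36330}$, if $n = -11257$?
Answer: $- \frac{46557363}{20114710} \approx -2.3146$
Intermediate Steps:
$\frac{23490}{\left(n + 12163\right) \left(\left(\left(-4 - 5\right) 6 - -728\right) - 696\right)} - \frac{41274}{36330} = \frac{23490}{\left(-11257 + 12163\right) \left(\left(\left(-4 - 5\right) 6 - -728\right) - 696\right)} - \frac{41274}{36330} = \frac{23490}{906 \left(\left(\left(-9\right) 6 + 728\right) - 696\right)} - \frac{6879}{6055} = \frac{23490}{906 \left(\left(-54 + 728\right) - 696\right)} - \frac{6879}{6055} = \frac{23490}{906 \left(674 - 696\right)} - \frac{6879}{6055} = \frac{23490}{906 \left(-22\right)} - \frac{6879}{6055} = \frac{23490}{-19932} - \frac{6879}{6055} = 23490 \left(- \frac{1}{19932}\right) - \frac{6879}{6055} = - \frac{3915}{3322} - \frac{6879}{6055} = - \frac{46557363}{20114710}$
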